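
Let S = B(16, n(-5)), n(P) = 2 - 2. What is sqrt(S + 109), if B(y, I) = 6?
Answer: sqrt(115) ≈ 10.724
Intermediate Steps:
n(P) = 0
S = 6
sqrt(S + 109) = sqrt(6 + 109) = sqrt(115)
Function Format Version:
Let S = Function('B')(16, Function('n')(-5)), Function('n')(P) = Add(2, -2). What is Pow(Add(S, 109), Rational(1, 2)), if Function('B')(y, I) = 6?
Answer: Pow(115, Rational(1, 2)) ≈ 10.724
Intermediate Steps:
Function('n')(P) = 0
S = 6
Pow(Add(S, 109), Rational(1, 2)) = Pow(Add(6, 109), Rational(1, 2)) = Pow(115, Rational(1, 2))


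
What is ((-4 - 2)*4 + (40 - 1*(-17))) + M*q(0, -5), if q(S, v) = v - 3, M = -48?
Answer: 417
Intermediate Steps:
q(S, v) = -3 + v
((-4 - 2)*4 + (40 - 1*(-17))) + M*q(0, -5) = ((-4 - 2)*4 + (40 - 1*(-17))) - 48*(-3 - 5) = (-6*4 + (40 + 17)) - 48*(-8) = (-24 + 57) + 384 = 33 + 384 = 417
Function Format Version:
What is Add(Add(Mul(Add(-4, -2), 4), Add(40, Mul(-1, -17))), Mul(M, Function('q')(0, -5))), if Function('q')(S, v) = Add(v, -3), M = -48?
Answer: 417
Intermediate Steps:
Function('q')(S, v) = Add(-3, v)
Add(Add(Mul(Add(-4, -2), 4), Add(40, Mul(-1, -17))), Mul(M, Function('q')(0, -5))) = Add(Add(Mul(Add(-4, -2), 4), Add(40, Mul(-1, -17))), Mul(-48, Add(-3, -5))) = Add(Add(Mul(-6, 4), Add(40, 17)), Mul(-48, -8)) = Add(Add(-24, 57), 384) = Add(33, 384) = 417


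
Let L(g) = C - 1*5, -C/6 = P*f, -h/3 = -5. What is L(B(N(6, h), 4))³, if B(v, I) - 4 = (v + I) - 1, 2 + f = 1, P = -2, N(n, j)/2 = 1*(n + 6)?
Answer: -4913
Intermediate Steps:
h = 15 (h = -3*(-5) = 15)
N(n, j) = 12 + 2*n (N(n, j) = 2*(1*(n + 6)) = 2*(1*(6 + n)) = 2*(6 + n) = 12 + 2*n)
f = -1 (f = -2 + 1 = -1)
B(v, I) = 3 + I + v (B(v, I) = 4 + ((v + I) - 1) = 4 + ((I + v) - 1) = 4 + (-1 + I + v) = 3 + I + v)
C = -12 (C = -(-12)*(-1) = -6*2 = -12)
L(g) = -17 (L(g) = -12 - 1*5 = -12 - 5 = -17)
L(B(N(6, h), 4))³ = (-17)³ = -4913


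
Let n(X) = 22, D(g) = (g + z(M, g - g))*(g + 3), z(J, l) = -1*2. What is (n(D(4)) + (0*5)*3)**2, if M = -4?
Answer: 484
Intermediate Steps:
z(J, l) = -2
D(g) = (-2 + g)*(3 + g) (D(g) = (g - 2)*(g + 3) = (-2 + g)*(3 + g))
(n(D(4)) + (0*5)*3)**2 = (22 + (0*5)*3)**2 = (22 + 0*3)**2 = (22 + 0)**2 = 22**2 = 484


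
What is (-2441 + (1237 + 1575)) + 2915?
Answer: 3286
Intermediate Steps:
(-2441 + (1237 + 1575)) + 2915 = (-2441 + 2812) + 2915 = 371 + 2915 = 3286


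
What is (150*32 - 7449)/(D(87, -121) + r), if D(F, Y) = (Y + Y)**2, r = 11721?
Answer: -2649/70285 ≈ -0.037689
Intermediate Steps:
D(F, Y) = 4*Y**2 (D(F, Y) = (2*Y)**2 = 4*Y**2)
(150*32 - 7449)/(D(87, -121) + r) = (150*32 - 7449)/(4*(-121)**2 + 11721) = (4800 - 7449)/(4*14641 + 11721) = -2649/(58564 + 11721) = -2649/70285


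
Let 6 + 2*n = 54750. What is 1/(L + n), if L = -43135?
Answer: -1/15763 ≈ -6.3440e-5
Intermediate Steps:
n = 27372 (n = -3 + (½)*54750 = -3 + 27375 = 27372)
1/(L + n) = 1/(-43135 + 27372) = 1/(-15763) = -1/15763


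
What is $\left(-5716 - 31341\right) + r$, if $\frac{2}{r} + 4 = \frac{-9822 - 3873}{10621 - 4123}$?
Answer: $- \frac{490231385}{13229} \approx -37057.0$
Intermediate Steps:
$r = - \frac{4332}{13229}$ ($r = \frac{2}{-4 + \frac{-9822 - 3873}{10621 - 4123}} = \frac{2}{-4 - \frac{13695}{6498}} = \frac{2}{-4 - \frac{4565}{2166}} = \frac{2}{- \frac{13229}{2166}} = 2 \left(- \frac{2166}{13229}\right) = - \frac{4332}{13229} \approx -0.32746$)
$\left(-5716 - 31341\right) + r = \left(-5716 - 31341\right) - \frac{4332}{13229} = -37057 - \frac{4332}{13229} = - \frac{490231385}{13229}$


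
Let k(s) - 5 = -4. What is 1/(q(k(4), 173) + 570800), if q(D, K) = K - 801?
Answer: 1/570172 ≈ 1.7539e-6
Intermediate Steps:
k(s) = 1 (k(s) = 5 - 4 = 1)
q(D, K) = -801 + K
1/(q(k(4), 173) + 570800) = 1/((-801 + 173) + 570800) = 1/(-628 + 570800) = 1/570172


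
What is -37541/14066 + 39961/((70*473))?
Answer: -170222771/116431315 ≈ -1.4620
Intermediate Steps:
-37541/14066 + 39961/((70*473)) = -37541*1/14066 + 39961/33110 = -37541/14066 + 39961*(1/33110) = -37541/14066 + 39961/33110 = -170222771/116431315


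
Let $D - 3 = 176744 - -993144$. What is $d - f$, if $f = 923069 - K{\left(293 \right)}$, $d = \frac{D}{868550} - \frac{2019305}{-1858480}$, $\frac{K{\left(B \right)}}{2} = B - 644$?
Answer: $- \frac{149113133494750057}{161418280400} \approx -9.2377 \cdot 10^{5}$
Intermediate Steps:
$D = 1169891$ ($D = 3 + \left(176744 - -993144\right) = 3 + \left(176744 + 993144\right) = 3 + 1169888 = 1169891$)
$K{\left(B \right)} = -1288 + 2 B$ ($K{\left(B \right)} = 2 \left(B - 644\right) = 2 \left(-644 + B\right) = -1288 + 2 B$)
$d = \frac{392808638343}{161418280400}$ ($d = \frac{1169891}{868550} - \frac{2019305}{-1858480} = 1169891 \cdot \frac{1}{868550} - - \frac{403861}{371696} = \frac{1169891}{868550} + \frac{403861}{371696} = \frac{392808638343}{161418280400} \approx 2.4335$)
$f = 923771$ ($f = 923069 - \left(-1288 + 2 \cdot 293\right) = 923069 - \left(-1288 + 586\right) = 923069 - -702 = 923069 + 702 = 923771$)
$d - f = \frac{392808638343}{161418280400} - 923771 = - \frac{149113133494750057}{161418280400}$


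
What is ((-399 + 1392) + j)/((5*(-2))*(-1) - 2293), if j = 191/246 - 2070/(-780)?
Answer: -1593292/3650517 ≈ -0.43646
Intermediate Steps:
j = 5485/1599 (j = 191*(1/246) - 2070*(-1/780) = 191/246 + 69/26 = 5485/1599 ≈ 3.4303)
((-399 + 1392) + j)/((5*(-2))*(-1) - 2293) = ((-399 + 1392) + 5485/1599)/((5*(-2))*(-1) - 2293) = (993 + 5485/1599)/(-10*(-1) - 2293) = 1593292/(1599*(10 - 2293)) = (1593292/1599)/(-2283) = (1593292/1599)*(-1/2283) = -1593292/3650517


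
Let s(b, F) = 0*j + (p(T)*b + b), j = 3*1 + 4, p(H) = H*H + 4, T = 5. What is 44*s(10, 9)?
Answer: 13200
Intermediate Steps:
p(H) = 4 + H² (p(H) = H² + 4 = 4 + H²)
j = 7 (j = 3 + 4 = 7)
s(b, F) = 30*b (s(b, F) = 0*7 + ((4 + 5²)*b + b) = 0 + ((4 + 25)*b + b) = 0 + (29*b + b) = 0 + 30*b = 30*b)
44*s(10, 9) = 44*(30*10) = 44*300 = 13200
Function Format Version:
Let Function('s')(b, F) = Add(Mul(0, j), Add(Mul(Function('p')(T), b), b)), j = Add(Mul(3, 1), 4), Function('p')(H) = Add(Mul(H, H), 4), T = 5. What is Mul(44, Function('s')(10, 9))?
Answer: 13200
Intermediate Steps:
Function('p')(H) = Add(4, Pow(H, 2)) (Function('p')(H) = Add(Pow(H, 2), 4) = Add(4, Pow(H, 2)))
j = 7 (j = Add(3, 4) = 7)
Function('s')(b, F) = Mul(30, b) (Function('s')(b, F) = Add(Mul(0, 7), Add(Mul(Add(4, Pow(5, 2)), b), b)) = Add(0, Add(Mul(Add(4, 25), b), b)) = Add(0, Add(Mul(29, b), b)) = Add(0, Mul(30, b)) = Mul(30, b))
Mul(44, Function('s')(10, 9)) = Mul(44, Mul(30, 10)) = Mul(44, 300) = 13200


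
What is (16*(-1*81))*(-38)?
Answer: 49248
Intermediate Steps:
(16*(-1*81))*(-38) = (16*(-81))*(-38) = -1296*(-38) = 49248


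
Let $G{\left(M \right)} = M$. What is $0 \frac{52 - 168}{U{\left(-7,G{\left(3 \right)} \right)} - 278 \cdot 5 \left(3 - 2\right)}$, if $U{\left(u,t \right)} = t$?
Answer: $0$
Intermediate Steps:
$0 \frac{52 - 168}{U{\left(-7,G{\left(3 \right)} \right)} - 278 \cdot 5 \left(3 - 2\right)} = 0 \frac{52 - 168}{3 - 278 \cdot 5 \left(3 - 2\right)} = 0 \frac{52 - 168}{3 - 278 \cdot 5 \cdot 1} = 0 \left(- \frac{116}{3 - 1390}\right) = 0 \left(- \frac{116}{-1387}\right) = 0 \left(\left(-116\right) \left(- \frac{1}{1387}\right)\right) = 0 \cdot \frac{116}{1387} = 0$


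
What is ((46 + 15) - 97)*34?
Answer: -1224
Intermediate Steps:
((46 + 15) - 97)*34 = (61 - 97)*34 = -36*34 = -1224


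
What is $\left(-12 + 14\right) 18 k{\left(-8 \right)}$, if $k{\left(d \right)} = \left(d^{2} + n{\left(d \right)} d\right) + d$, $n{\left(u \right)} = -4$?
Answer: $3168$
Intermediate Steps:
$k{\left(d \right)} = d^{2} - 3 d$ ($k{\left(d \right)} = \left(d^{2} - 4 d\right) + d = d^{2} - 3 d$)
$\left(-12 + 14\right) 18 k{\left(-8 \right)} = \left(-12 + 14\right) 18 \left(- 8 \left(-3 - 8\right)\right) = 2 \cdot 18 \left(\left(-8\right) \left(-11\right)\right) = 36 \cdot 88 = 3168$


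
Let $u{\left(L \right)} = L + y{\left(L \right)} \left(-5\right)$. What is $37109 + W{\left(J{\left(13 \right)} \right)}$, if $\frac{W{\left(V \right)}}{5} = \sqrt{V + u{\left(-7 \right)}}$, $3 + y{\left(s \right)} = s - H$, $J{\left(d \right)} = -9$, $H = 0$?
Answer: $37109 + 5 \sqrt{34} \approx 37138.0$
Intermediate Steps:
$y{\left(s \right)} = -3 + s$ ($y{\left(s \right)} = -3 + \left(s - 0\right) = -3 + \left(s + 0\right) = -3 + s$)
$u{\left(L \right)} = 15 - 4 L$ ($u{\left(L \right)} = L + \left(-3 + L\right) \left(-5\right) = L - \left(-15 + 5 L\right) = 15 - 4 L$)
$W{\left(V \right)} = 5 \sqrt{43 + V}$ ($W{\left(V \right)} = 5 \sqrt{V + \left(15 - -28\right)} = 5 \sqrt{V + \left(15 + 28\right)} = 5 \sqrt{V + 43} = 5 \sqrt{43 + V}$)
$37109 + W{\left(J{\left(13 \right)} \right)} = 37109 + 5 \sqrt{43 - 9} = 37109 + 5 \sqrt{34}$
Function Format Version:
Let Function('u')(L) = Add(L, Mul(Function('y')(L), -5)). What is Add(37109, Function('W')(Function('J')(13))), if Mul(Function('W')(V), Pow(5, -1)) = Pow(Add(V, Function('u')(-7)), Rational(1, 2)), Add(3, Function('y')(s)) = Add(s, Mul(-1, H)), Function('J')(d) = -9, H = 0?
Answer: Add(37109, Mul(5, Pow(34, Rational(1, 2)))) ≈ 37138.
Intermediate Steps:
Function('y')(s) = Add(-3, s) (Function('y')(s) = Add(-3, Add(s, Mul(-1, 0))) = Add(-3, Add(s, 0)) = Add(-3, s))
Function('u')(L) = Add(15, Mul(-4, L)) (Function('u')(L) = Add(L, Mul(Add(-3, L), -5)) = Add(L, Add(15, Mul(-5, L))) = Add(15, Mul(-4, L)))
Function('W')(V) = Mul(5, Pow(Add(43, V), Rational(1, 2))) (Function('W')(V) = Mul(5, Pow(Add(V, Add(15, Mul(-4, -7))), Rational(1, 2))) = Mul(5, Pow(Add(V, Add(15, 28)), Rational(1, 2))) = Mul(5, Pow(Add(V, 43), Rational(1, 2))) = Mul(5, Pow(Add(43, V), Rational(1, 2))))
Add(37109, Function('W')(Function('J')(13))) = Add(37109, Mul(5, Pow(Add(43, -9), Rational(1, 2)))) = Add(37109, Mul(5, Pow(34, Rational(1, 2))))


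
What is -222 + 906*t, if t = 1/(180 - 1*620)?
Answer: -49293/220 ≈ -224.06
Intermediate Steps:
t = -1/440 (t = 1/(180 - 620) = 1/(-440) = -1/440 ≈ -0.0022727)
-222 + 906*t = -222 + 906*(-1/440) = -222 - 453/220 = -49293/220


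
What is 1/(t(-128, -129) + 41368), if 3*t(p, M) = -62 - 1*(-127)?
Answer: 3/124169 ≈ 2.4161e-5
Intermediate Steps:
t(p, M) = 65/3 (t(p, M) = (-62 - 1*(-127))/3 = (-62 + 127)/3 = (⅓)*65 = 65/3)
1/(t(-128, -129) + 41368) = 1/(65/3 + 41368) = 1/(124169/3) = 3/124169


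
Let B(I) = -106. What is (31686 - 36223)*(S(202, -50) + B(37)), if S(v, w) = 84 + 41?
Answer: -86203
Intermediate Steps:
S(v, w) = 125
(31686 - 36223)*(S(202, -50) + B(37)) = (31686 - 36223)*(125 - 106) = -4537*19 = -86203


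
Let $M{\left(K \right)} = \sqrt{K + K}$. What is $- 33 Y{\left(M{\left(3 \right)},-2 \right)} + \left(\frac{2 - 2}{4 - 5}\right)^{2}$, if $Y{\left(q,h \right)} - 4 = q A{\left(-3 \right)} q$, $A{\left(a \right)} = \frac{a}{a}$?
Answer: $-330$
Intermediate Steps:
$A{\left(a \right)} = 1$
$M{\left(K \right)} = \sqrt{2} \sqrt{K}$ ($M{\left(K \right)} = \sqrt{2 K} = \sqrt{2} \sqrt{K}$)
$Y{\left(q,h \right)} = 4 + q^{2}$ ($Y{\left(q,h \right)} = 4 + q 1 q = 4 + q q = 4 + q^{2}$)
$- 33 Y{\left(M{\left(3 \right)},-2 \right)} + \left(\frac{2 - 2}{4 - 5}\right)^{2} = - 33 \left(4 + \left(\sqrt{2} \sqrt{3}\right)^{2}\right) + \left(\frac{2 - 2}{4 - 5}\right)^{2} = - 33 \left(4 + \left(\sqrt{6}\right)^{2}\right) + \left(\frac{0}{-1}\right)^{2} = - 33 \left(4 + 6\right) + \left(0 \left(-1\right)\right)^{2} = \left(-33\right) 10 + 0^{2} = -330 + 0 = -330$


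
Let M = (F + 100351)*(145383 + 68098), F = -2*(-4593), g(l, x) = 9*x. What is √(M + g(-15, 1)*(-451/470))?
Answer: √5165540684899570/470 ≈ 1.5292e+5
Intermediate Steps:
F = 9186
M = 23384068297 (M = (9186 + 100351)*(145383 + 68098) = 109537*213481 = 23384068297)
√(M + g(-15, 1)*(-451/470)) = √(23384068297 + (9*1)*(-451/470)) = √(23384068297 + 9*(-451*1/470)) = √(23384068297 + 9*(-451/470)) = √(23384068297 - 4059/470) = √(10990512095531/470) = √5165540684899570/470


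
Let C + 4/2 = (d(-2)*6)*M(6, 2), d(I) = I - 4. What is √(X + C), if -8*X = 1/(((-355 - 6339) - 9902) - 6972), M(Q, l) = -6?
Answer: 23*√224700258/23568 ≈ 14.629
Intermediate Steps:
d(I) = -4 + I
X = 1/188544 (X = -1/(8*(((-355 - 6339) - 9902) - 6972)) = -1/(8*((-6694 - 9902) - 6972)) = -1/(8*(-16596 - 6972)) = -⅛/(-23568) = -⅛*(-1/23568) = 1/188544 ≈ 5.3038e-6)
C = 214 (C = -2 + ((-4 - 2)*6)*(-6) = -2 - 6*6*(-6) = -2 - 36*(-6) = -2 + 216 = 214)
√(X + C) = √(1/188544 + 214) = √(40348417/188544) = 23*√224700258/23568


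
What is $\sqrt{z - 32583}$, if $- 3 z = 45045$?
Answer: $i \sqrt{47598} \approx 218.17 i$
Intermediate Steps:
$z = -15015$ ($z = \left(- \frac{1}{3}\right) 45045 = -15015$)
$\sqrt{z - 32583} = \sqrt{-15015 - 32583} = \sqrt{-47598} = i \sqrt{47598}$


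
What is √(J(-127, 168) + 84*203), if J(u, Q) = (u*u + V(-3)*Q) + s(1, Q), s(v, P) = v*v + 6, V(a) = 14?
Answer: 2*√8885 ≈ 188.52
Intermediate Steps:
s(v, P) = 6 + v² (s(v, P) = v² + 6 = 6 + v²)
J(u, Q) = 7 + u² + 14*Q (J(u, Q) = (u*u + 14*Q) + (6 + 1²) = (u² + 14*Q) + (6 + 1) = (u² + 14*Q) + 7 = 7 + u² + 14*Q)
√(J(-127, 168) + 84*203) = √((7 + (-127)² + 14*168) + 84*203) = √((7 + 16129 + 2352) + 17052) = √(18488 + 17052) = √35540 = 2*√8885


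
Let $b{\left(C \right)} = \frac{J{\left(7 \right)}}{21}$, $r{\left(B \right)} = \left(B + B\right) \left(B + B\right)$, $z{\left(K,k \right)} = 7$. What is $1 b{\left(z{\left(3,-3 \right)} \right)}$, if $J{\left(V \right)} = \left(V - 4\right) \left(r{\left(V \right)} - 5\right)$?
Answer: $\frac{191}{7} \approx 27.286$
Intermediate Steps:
$r{\left(B \right)} = 4 B^{2}$ ($r{\left(B \right)} = 2 B 2 B = 4 B^{2}$)
$J{\left(V \right)} = \left(-5 + 4 V^{2}\right) \left(-4 + V\right)$ ($J{\left(V \right)} = \left(V - 4\right) \left(4 V^{2} - 5\right) = \left(-4 + V\right) \left(-5 + 4 V^{2}\right) = \left(-5 + 4 V^{2}\right) \left(-4 + V\right)$)
$b{\left(C \right)} = \frac{191}{7}$ ($b{\left(C \right)} = \frac{20 - 16 \cdot 7^{2} - 35 + 4 \cdot 7^{3}}{21} = \left(20 - 784 - 35 + 4 \cdot 343\right) \frac{1}{21} = \left(20 - 784 - 35 + 1372\right) \frac{1}{21} = 573 \cdot \frac{1}{21} = \frac{191}{7}$)
$1 b{\left(z{\left(3,-3 \right)} \right)} = 1 \cdot \frac{191}{7} = \frac{191}{7}$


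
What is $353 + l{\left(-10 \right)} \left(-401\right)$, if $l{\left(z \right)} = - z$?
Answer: $-3657$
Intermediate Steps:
$353 + l{\left(-10 \right)} \left(-401\right) = 353 + \left(-1\right) \left(-10\right) \left(-401\right) = 353 + 10 \left(-401\right) = 353 - 4010 = -3657$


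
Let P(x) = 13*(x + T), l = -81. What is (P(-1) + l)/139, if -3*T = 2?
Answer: -308/417 ≈ -0.73861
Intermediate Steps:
T = -⅔ (T = -⅓*2 = -⅔ ≈ -0.66667)
P(x) = -26/3 + 13*x (P(x) = 13*(x - ⅔) = 13*(-⅔ + x) = -26/3 + 13*x)
(P(-1) + l)/139 = ((-26/3 + 13*(-1)) - 81)/139 = ((-26/3 - 13) - 81)/139 = (-65/3 - 81)/139 = (1/139)*(-308/3) = -308/417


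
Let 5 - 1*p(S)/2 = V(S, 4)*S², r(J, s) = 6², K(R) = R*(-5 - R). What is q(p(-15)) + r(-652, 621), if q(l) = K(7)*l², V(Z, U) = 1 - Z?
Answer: -4342472364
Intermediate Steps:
r(J, s) = 36
p(S) = 10 - 2*S²*(1 - S) (p(S) = 10 - 2*(1 - S)*S² = 10 - 2*S²*(1 - S))
q(l) = -84*l² (q(l) = (-1*7*(5 + 7))*l² = (-1*7*12)*l² = -84*l²)
q(p(-15)) + r(-652, 621) = -84*(10 + 2*(-15)²*(-1 - 15))² + 36 = -84*(10 + 2*225*(-16))² + 36 = -84*(10 - 7200)² + 36 = -84*(-7190)² + 36 = -84*51696100 + 36 = -4342472400 + 36 = -4342472364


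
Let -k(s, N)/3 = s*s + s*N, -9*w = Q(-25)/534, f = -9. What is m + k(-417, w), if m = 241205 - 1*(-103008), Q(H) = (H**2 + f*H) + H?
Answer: -31625037/178 ≈ -1.7767e+5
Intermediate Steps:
Q(H) = H**2 - 8*H (Q(H) = (H**2 - 9*H) + H = H**2 - 8*H)
w = -275/1602 (w = -(-25*(-8 - 25))/(9*534) = -(-25*(-33))/(9*534) = -275/(3*534) = -1/9*275/178 = -275/1602 ≈ -0.17166)
m = 344213 (m = 241205 + 103008 = 344213)
k(s, N) = -3*s**2 - 3*N*s (k(s, N) = -3*(s*s + s*N) = -3*(s**2 + N*s) = -3*s**2 - 3*N*s)
m + k(-417, w) = 344213 - 3*(-417)*(-275/1602 - 417) = 344213 - 3*(-417)*(-668309/1602) = 344213 - 92894951/178 = -31625037/178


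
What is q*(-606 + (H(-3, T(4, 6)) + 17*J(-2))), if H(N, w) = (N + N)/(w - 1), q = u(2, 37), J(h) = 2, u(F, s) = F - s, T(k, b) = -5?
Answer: 19985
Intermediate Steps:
q = -35 (q = 2 - 1*37 = 2 - 37 = -35)
H(N, w) = 2*N/(-1 + w) (H(N, w) = (2*N)/(-1 + w) = 2*N/(-1 + w))
q*(-606 + (H(-3, T(4, 6)) + 17*J(-2))) = -35*(-606 + (2*(-3)/(-1 - 5) + 17*2)) = -35*(-606 + (2*(-3)/(-6) + 34)) = -35*(-606 + (2*(-3)*(-1/6) + 34)) = -35*(-606 + (1 + 34)) = -35*(-606 + 35) = -35*(-571) = 19985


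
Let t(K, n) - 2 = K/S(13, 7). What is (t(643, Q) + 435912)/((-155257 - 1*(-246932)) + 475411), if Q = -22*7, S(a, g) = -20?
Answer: 8717637/11341720 ≈ 0.76863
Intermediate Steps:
Q = -154
t(K, n) = 2 - K/20 (t(K, n) = 2 + K/(-20) = 2 + K*(-1/20) = 2 - K/20)
(t(643, Q) + 435912)/((-155257 - 1*(-246932)) + 475411) = ((2 - 1/20*643) + 435912)/((-155257 - 1*(-246932)) + 475411) = ((2 - 643/20) + 435912)/((-155257 + 246932) + 475411) = (-603/20 + 435912)/(91675 + 475411) = (8717637/20)/567086 = (8717637/20)*(1/567086) = 8717637/11341720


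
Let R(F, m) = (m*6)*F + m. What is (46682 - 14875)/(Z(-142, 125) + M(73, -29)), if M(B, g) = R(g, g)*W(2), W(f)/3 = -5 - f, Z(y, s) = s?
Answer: -31807/105232 ≈ -0.30226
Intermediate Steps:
R(F, m) = m + 6*F*m (R(F, m) = (6*m)*F + m = 6*F*m + m = m + 6*F*m)
W(f) = -15 - 3*f (W(f) = 3*(-5 - f) = -15 - 3*f)
M(B, g) = -21*g*(1 + 6*g) (M(B, g) = (g*(1 + 6*g))*(-15 - 3*2) = (g*(1 + 6*g))*(-15 - 6) = (g*(1 + 6*g))*(-21) = -21*g*(1 + 6*g))
(46682 - 14875)/(Z(-142, 125) + M(73, -29)) = (46682 - 14875)/(125 - 21*(-29)*(1 + 6*(-29))) = 31807/(125 - 21*(-29)*(1 - 174)) = 31807/(125 - 21*(-29)*(-173)) = 31807/(125 - 105357) = 31807/(-105232) = 31807*(-1/105232) = -31807/105232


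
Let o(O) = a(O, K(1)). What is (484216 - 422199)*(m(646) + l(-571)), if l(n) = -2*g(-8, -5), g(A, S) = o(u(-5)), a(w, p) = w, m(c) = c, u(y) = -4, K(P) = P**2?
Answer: 40559118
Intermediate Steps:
o(O) = O
g(A, S) = -4
l(n) = 8 (l(n) = -2*(-4) = 8)
(484216 - 422199)*(m(646) + l(-571)) = (484216 - 422199)*(646 + 8) = 62017*654 = 40559118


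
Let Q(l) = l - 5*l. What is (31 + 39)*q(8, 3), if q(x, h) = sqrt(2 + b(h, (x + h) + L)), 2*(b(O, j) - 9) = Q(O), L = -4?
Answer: 70*sqrt(5) ≈ 156.52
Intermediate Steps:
Q(l) = -4*l
b(O, j) = 9 - 2*O (b(O, j) = 9 + (-4*O)/2 = 9 - 2*O)
q(x, h) = sqrt(11 - 2*h) (q(x, h) = sqrt(2 + (9 - 2*h)) = sqrt(11 - 2*h))
(31 + 39)*q(8, 3) = (31 + 39)*sqrt(11 - 2*3) = 70*sqrt(11 - 6) = 70*sqrt(5)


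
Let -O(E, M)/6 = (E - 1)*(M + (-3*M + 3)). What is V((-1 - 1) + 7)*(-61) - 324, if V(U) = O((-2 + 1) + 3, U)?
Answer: -2886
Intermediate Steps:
O(E, M) = -6*(-1 + E)*(3 - 2*M) (O(E, M) = -6*(E - 1)*(M + (-3*M + 3)) = -6*(-1 + E)*(M + (3 - 3*M)) = -6*(-1 + E)*(3 - 2*M))
V(U) = -18 + 12*U (V(U) = 18 - 18*((-2 + 1) + 3) - 12*U + 12*((-2 + 1) + 3)*U = 18 - 18*(-1 + 3) - 12*U + 12*(-1 + 3)*U = 18 - 18*2 - 12*U + 12*2*U = 18 - 36 - 12*U + 24*U = -18 + 12*U)
V((-1 - 1) + 7)*(-61) - 324 = (-18 + 12*((-1 - 1) + 7))*(-61) - 324 = (-18 + 12*(-2 + 7))*(-61) - 324 = (-18 + 12*5)*(-61) - 324 = (-18 + 60)*(-61) - 324 = 42*(-61) - 324 = -2562 - 324 = -2886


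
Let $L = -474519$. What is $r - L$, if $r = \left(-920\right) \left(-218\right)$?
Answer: $675079$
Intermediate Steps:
$r = 200560$
$r - L = 200560 - -474519 = 200560 + 474519 = 675079$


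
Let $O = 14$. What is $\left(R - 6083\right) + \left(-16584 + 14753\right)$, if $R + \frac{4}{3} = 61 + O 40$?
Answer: $- \frac{21883}{3} \approx -7294.3$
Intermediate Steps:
$R = \frac{1859}{3}$ ($R = - \frac{4}{3} + \left(61 + 14 \cdot 40\right) = - \frac{4}{3} + \left(61 + 560\right) = - \frac{4}{3} + 621 = \frac{1859}{3} \approx 619.67$)
$\left(R - 6083\right) + \left(-16584 + 14753\right) = \left(\frac{1859}{3} - 6083\right) + \left(-16584 + 14753\right) = \left(\frac{1859}{3} - 6083\right) - 1831 = - \frac{16390}{3} - 1831 = - \frac{21883}{3}$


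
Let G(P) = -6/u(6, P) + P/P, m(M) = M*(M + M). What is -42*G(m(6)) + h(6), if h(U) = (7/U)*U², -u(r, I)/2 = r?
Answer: -21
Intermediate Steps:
u(r, I) = -2*r
m(M) = 2*M² (m(M) = M*(2*M) = 2*M²)
h(U) = 7*U
G(P) = 3/2 (G(P) = -6/((-2*6)) + P/P = -6/(-12) + 1 = -6*(-1/12) + 1 = ½ + 1 = 3/2)
-42*G(m(6)) + h(6) = -42*3/2 + 7*6 = -63 + 42 = -21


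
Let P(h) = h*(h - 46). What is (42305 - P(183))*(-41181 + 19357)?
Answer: -376114816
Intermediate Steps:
P(h) = h*(-46 + h)
(42305 - P(183))*(-41181 + 19357) = (42305 - 183*(-46 + 183))*(-41181 + 19357) = (42305 - 183*137)*(-21824) = (42305 - 1*25071)*(-21824) = (42305 - 25071)*(-21824) = 17234*(-21824) = -376114816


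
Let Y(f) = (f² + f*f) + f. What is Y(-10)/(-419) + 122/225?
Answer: 8368/94275 ≈ 0.088762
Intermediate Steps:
Y(f) = f + 2*f² (Y(f) = (f² + f²) + f = 2*f² + f = f + 2*f²)
Y(-10)/(-419) + 122/225 = -10*(1 + 2*(-10))/(-419) + 122/225 = -10*(1 - 20)*(-1/419) + 122*(1/225) = -10*(-19)*(-1/419) + 122/225 = 190*(-1/419) + 122/225 = -190/419 + 122/225 = 8368/94275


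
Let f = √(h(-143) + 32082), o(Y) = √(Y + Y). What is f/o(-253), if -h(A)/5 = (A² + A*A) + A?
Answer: 3*√9652962/506 ≈ 18.420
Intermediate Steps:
o(Y) = √2*√Y (o(Y) = √(2*Y) = √2*√Y)
h(A) = -10*A² - 5*A (h(A) = -5*((A² + A*A) + A) = -5*((A² + A²) + A) = -5*(2*A² + A) = -5*(A + 2*A²) = -10*A² - 5*A)
f = 3*I*√19077 (f = √(-5*(-143)*(1 + 2*(-143)) + 32082) = √(-5*(-143)*(1 - 286) + 32082) = √(-5*(-143)*(-285) + 32082) = √(-203775 + 32082) = √(-171693) = 3*I*√19077 ≈ 414.36*I)
f/o(-253) = (3*I*√19077)/((√2*√(-253))) = (3*I*√19077)/((√2*(I*√253))) = (3*I*√19077)/((I*√506)) = (3*I*√19077)*(-I*√506/506) = 3*√9652962/506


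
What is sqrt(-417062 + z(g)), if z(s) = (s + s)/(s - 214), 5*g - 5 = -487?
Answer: I*sqrt(15696522055)/194 ≈ 645.8*I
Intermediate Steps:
g = -482/5 (g = 1 + (1/5)*(-487) = 1 - 487/5 = -482/5 ≈ -96.400)
z(s) = 2*s/(-214 + s) (z(s) = (2*s)/(-214 + s) = 2*s/(-214 + s))
sqrt(-417062 + z(g)) = sqrt(-417062 + 2*(-482/5)/(-214 - 482/5)) = sqrt(-417062 + 2*(-482/5)/(-1552/5)) = sqrt(-417062 + 2*(-482/5)*(-5/1552)) = sqrt(-417062 + 241/388) = sqrt(-161819815/388) = I*sqrt(15696522055)/194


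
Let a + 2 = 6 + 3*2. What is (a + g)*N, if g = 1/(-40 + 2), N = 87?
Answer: 32973/38 ≈ 867.71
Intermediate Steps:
g = -1/38 (g = 1/(-38) = -1/38 ≈ -0.026316)
a = 10 (a = -2 + (6 + 3*2) = -2 + (6 + 6) = -2 + 12 = 10)
(a + g)*N = (10 - 1/38)*87 = (379/38)*87 = 32973/38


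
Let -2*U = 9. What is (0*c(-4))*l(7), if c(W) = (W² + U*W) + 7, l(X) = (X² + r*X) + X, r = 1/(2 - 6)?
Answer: 0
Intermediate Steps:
U = -9/2 (U = -½*9 = -9/2 ≈ -4.5000)
r = -¼ (r = 1/(-4) = -¼ ≈ -0.25000)
l(X) = X² + 3*X/4 (l(X) = (X² - X/4) + X = X² + 3*X/4)
c(W) = 7 + W² - 9*W/2 (c(W) = (W² - 9*W/2) + 7 = 7 + W² - 9*W/2)
(0*c(-4))*l(7) = (0*(7 + (-4)² - 9/2*(-4)))*((¼)*7*(3 + 4*7)) = (0*(7 + 16 + 18))*((¼)*7*(3 + 28)) = (0*41)*((¼)*7*31) = 0*(217/4) = 0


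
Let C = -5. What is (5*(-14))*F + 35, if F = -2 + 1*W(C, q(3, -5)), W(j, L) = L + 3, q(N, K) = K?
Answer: 315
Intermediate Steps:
W(j, L) = 3 + L
F = -4 (F = -2 + 1*(3 - 5) = -2 + 1*(-2) = -2 - 2 = -4)
(5*(-14))*F + 35 = (5*(-14))*(-4) + 35 = -70*(-4) + 35 = 280 + 35 = 315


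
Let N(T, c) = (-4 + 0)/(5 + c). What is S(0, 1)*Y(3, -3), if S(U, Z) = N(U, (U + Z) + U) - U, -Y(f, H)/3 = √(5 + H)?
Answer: 2*√2 ≈ 2.8284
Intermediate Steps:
N(T, c) = -4/(5 + c)
Y(f, H) = -3*√(5 + H)
S(U, Z) = -U - 4/(5 + Z + 2*U) (S(U, Z) = -4/(5 + ((U + Z) + U)) - U = -4/(5 + (Z + 2*U)) - U = -4/(5 + Z + 2*U) - U = -U - 4/(5 + Z + 2*U))
S(0, 1)*Y(3, -3) = ((-4 - 1*0*(5 + 1 + 2*0))/(5 + 1 + 2*0))*(-3*√(5 - 3)) = ((-4 - 1*0*(5 + 1 + 0))/(5 + 1 + 0))*(-3*√2) = ((-4 - 1*0*6)/6)*(-3*√2) = ((-4 + 0)/6)*(-3*√2) = ((⅙)*(-4))*(-3*√2) = -(-2)*√2 = 2*√2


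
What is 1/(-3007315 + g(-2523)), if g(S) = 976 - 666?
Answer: -1/3007005 ≈ -3.3256e-7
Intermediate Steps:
g(S) = 310
1/(-3007315 + g(-2523)) = 1/(-3007315 + 310) = 1/(-3007005) = -1/3007005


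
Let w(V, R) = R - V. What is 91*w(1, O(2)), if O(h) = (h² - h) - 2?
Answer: -91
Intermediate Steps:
O(h) = -2 + h² - h
91*w(1, O(2)) = 91*((-2 + 2² - 1*2) - 1*1) = 91*((-2 + 4 - 2) - 1) = 91*(0 - 1) = 91*(-1) = -91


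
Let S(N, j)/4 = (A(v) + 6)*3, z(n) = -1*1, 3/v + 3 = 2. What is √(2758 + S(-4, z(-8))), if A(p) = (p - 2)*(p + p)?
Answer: √3190 ≈ 56.480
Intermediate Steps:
v = -3 (v = 3/(-3 + 2) = 3/(-1) = 3*(-1) = -3)
z(n) = -1
A(p) = 2*p*(-2 + p) (A(p) = (-2 + p)*(2*p) = 2*p*(-2 + p))
S(N, j) = 432 (S(N, j) = 4*((2*(-3)*(-2 - 3) + 6)*3) = 4*((2*(-3)*(-5) + 6)*3) = 4*((30 + 6)*3) = 4*(36*3) = 4*108 = 432)
√(2758 + S(-4, z(-8))) = √(2758 + 432) = √3190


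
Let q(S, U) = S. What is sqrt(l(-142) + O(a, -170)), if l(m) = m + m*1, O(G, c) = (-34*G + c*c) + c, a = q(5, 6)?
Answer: 2*sqrt(7069) ≈ 168.15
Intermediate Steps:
a = 5
O(G, c) = c + c**2 - 34*G (O(G, c) = (-34*G + c**2) + c = (c**2 - 34*G) + c = c + c**2 - 34*G)
l(m) = 2*m (l(m) = m + m = 2*m)
sqrt(l(-142) + O(a, -170)) = sqrt(2*(-142) + (-170 + (-170)**2 - 34*5)) = sqrt(-284 + (-170 + 28900 - 170)) = sqrt(-284 + 28560) = sqrt(28276) = 2*sqrt(7069)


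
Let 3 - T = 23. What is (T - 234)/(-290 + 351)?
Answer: -254/61 ≈ -4.1639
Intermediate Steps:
T = -20 (T = 3 - 1*23 = 3 - 23 = -20)
(T - 234)/(-290 + 351) = (-20 - 234)/(-290 + 351) = -254/61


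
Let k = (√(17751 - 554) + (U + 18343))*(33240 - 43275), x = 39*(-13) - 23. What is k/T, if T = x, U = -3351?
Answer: 15044472/53 + 2007*√17197/106 ≈ 2.8634e+5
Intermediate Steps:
x = -530 (x = -507 - 23 = -530)
T = -530
k = -150444720 - 10035*√17197 (k = (√(17751 - 554) + (-3351 + 18343))*(33240 - 43275) = (√17197 + 14992)*(-10035) = (14992 + √17197)*(-10035) = -150444720 - 10035*√17197 ≈ -1.5176e+8)
k/T = (-150444720 - 10035*√17197)/(-530) = (-150444720 - 10035*√17197)*(-1/530) = 15044472/53 + 2007*√17197/106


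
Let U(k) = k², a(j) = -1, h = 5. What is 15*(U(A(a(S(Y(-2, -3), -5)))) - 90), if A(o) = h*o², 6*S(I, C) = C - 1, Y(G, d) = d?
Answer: -975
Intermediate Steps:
S(I, C) = -⅙ + C/6 (S(I, C) = (C - 1)/6 = (-1 + C)/6 = -⅙ + C/6)
A(o) = 5*o²
15*(U(A(a(S(Y(-2, -3), -5)))) - 90) = 15*((5*(-1)²)² - 90) = 15*((5*1)² - 90) = 15*(5² - 90) = 15*(25 - 90) = 15*(-65) = -975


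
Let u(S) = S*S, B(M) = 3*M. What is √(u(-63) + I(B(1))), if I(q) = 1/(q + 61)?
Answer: √254017/8 ≈ 63.000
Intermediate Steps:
u(S) = S²
I(q) = 1/(61 + q)
√(u(-63) + I(B(1))) = √((-63)² + 1/(61 + 3*1)) = √(3969 + 1/(61 + 3)) = √(3969 + 1/64) = √(254017/64) = √254017/8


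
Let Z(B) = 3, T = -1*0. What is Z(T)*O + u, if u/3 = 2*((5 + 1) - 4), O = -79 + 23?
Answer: -156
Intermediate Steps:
T = 0
O = -56
u = 12 (u = 3*(2*((5 + 1) - 4)) = 3*(2*(6 - 4)) = 3*(2*2) = 3*4 = 12)
Z(T)*O + u = 3*(-56) + 12 = -168 + 12 = -156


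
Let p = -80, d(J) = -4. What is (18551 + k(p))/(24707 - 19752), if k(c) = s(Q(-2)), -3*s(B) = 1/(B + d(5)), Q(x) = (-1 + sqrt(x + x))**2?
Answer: 3617452/966225 - 4*I/966225 ≈ 3.7439 - 4.1398e-6*I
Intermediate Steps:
Q(x) = (-1 + sqrt(2)*sqrt(x))**2 (Q(x) = (-1 + sqrt(2*x))**2 = (-1 + sqrt(2)*sqrt(x))**2)
s(B) = -1/(3*(-4 + B)) (s(B) = -1/(3*(B - 4)) = -1/(3*(-4 + B)))
k(c) = -1/(-12 + 3*(-1 + 2*I)**2) (k(c) = -1/(-12 + 3*(-1 + sqrt(2)*sqrt(-2))**2) = -1/(-12 + 3*(-1 + sqrt(2)*(I*sqrt(2)))**2) = -1/(-12 + 3*(-1 + 2*I)**2))
(18551 + k(p))/(24707 - 19752) = (18551 + (7/195 - 4*I/195))/(24707 - 19752) = (3617452/195 - 4*I/195)/4955 = (3617452/195 - 4*I/195)*(1/4955) = 3617452/966225 - 4*I/966225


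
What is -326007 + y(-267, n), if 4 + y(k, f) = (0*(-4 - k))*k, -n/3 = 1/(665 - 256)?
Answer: -326011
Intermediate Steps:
n = -3/409 (n = -3/(665 - 256) = -3/409 ≈ -0.0073350)
y(k, f) = -4 (y(k, f) = -4 + (0*(-4 - k))*k = -4 + 0*k = -4 + 0 = -4)
-326007 + y(-267, n) = -326007 - 4 = -326011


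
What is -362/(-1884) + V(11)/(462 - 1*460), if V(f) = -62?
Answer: -29021/942 ≈ -30.808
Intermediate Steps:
-362/(-1884) + V(11)/(462 - 1*460) = -362/(-1884) - 62/(462 - 1*460) = -362*(-1/1884) - 62/(462 - 460) = 181/942 - 62/2 = 181/942 - 62*½ = 181/942 - 31 = -29021/942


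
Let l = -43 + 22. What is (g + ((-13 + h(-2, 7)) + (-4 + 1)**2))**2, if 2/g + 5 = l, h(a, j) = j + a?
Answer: 144/169 ≈ 0.85207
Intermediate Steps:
l = -21
h(a, j) = a + j
g = -1/13 (g = 2/(-5 - 21) = 2/(-26) = 2*(-1/26) = -1/13 ≈ -0.076923)
(g + ((-13 + h(-2, 7)) + (-4 + 1)**2))**2 = (-1/13 + ((-13 + (-2 + 7)) + (-4 + 1)**2))**2 = (-1/13 + ((-13 + 5) + (-3)**2))**2 = (-1/13 + (-8 + 9))**2 = (-1/13 + 1)**2 = (12/13)**2 = 144/169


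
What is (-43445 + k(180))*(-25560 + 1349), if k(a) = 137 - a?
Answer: 1052887968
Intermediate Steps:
(-43445 + k(180))*(-25560 + 1349) = (-43445 + (137 - 1*180))*(-25560 + 1349) = (-43445 + (137 - 180))*(-24211) = (-43445 - 43)*(-24211) = -43488*(-24211) = 1052887968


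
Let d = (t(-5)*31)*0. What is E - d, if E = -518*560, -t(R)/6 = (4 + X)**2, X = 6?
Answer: -290080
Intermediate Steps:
t(R) = -600 (t(R) = -6*(4 + 6)**2 = -6*10**2 = -6*100 = -600)
E = -290080
d = 0 (d = -600*31*0 = -18600*0 = 0)
E - d = -290080 - 1*0 = -290080 + 0 = -290080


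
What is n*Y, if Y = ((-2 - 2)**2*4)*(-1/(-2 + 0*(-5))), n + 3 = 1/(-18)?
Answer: -880/9 ≈ -97.778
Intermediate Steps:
n = -55/18 (n = -3 + 1/(-18) = -3 - 1/18 = -55/18 ≈ -3.0556)
Y = 32 (Y = ((-4)**2*4)*(-1/(-2 + 0)) = (16*4)*(-1/(-2)) = 64*(-1*(-1/2)) = 64*(1/2) = 32)
n*Y = -55/18*32 = -880/9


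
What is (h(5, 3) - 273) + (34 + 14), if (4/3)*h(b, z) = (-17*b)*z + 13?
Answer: -813/2 ≈ -406.50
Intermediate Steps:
h(b, z) = 39/4 - 51*b*z/4 (h(b, z) = 3*((-17*b)*z + 13)/4 = 3*(-17*b*z + 13)/4 = 3*(13 - 17*b*z)/4 = 39/4 - 51*b*z/4)
(h(5, 3) - 273) + (34 + 14) = ((39/4 - 51/4*5*3) - 273) + (34 + 14) = ((39/4 - 765/4) - 273) + 48 = (-363/2 - 273) + 48 = -909/2 + 48 = -813/2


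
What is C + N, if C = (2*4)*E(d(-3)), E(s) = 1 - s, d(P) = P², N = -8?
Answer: -72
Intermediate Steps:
C = -64 (C = (2*4)*(1 - 1*(-3)²) = 8*(1 - 1*9) = 8*(1 - 9) = 8*(-8) = -64)
C + N = -64 - 8 = -72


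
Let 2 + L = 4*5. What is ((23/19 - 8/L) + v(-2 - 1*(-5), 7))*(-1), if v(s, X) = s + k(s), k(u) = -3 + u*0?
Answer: -131/171 ≈ -0.76608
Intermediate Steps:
L = 18 (L = -2 + 4*5 = -2 + 20 = 18)
k(u) = -3 (k(u) = -3 + 0 = -3)
v(s, X) = -3 + s (v(s, X) = s - 3 = -3 + s)
((23/19 - 8/L) + v(-2 - 1*(-5), 7))*(-1) = ((23/19 - 8/18) + (-3 + (-2 - 1*(-5))))*(-1) = ((23*(1/19) - 8*1/18) + (-3 + (-2 + 5)))*(-1) = ((23/19 - 4/9) + (-3 + 3))*(-1) = (131/171 + 0)*(-1) = (131/171)*(-1) = -131/171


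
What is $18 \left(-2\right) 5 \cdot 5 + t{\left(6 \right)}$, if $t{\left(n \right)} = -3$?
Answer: $-903$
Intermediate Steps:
$18 \left(-2\right) 5 \cdot 5 + t{\left(6 \right)} = 18 \left(-2\right) 5 \cdot 5 - 3 = 18 \left(\left(-10\right) 5\right) - 3 = 18 \left(-50\right) - 3 = -900 - 3 = -903$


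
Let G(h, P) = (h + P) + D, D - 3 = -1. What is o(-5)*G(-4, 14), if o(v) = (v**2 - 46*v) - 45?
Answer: 2520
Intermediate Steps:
D = 2 (D = 3 - 1 = 2)
o(v) = -45 + v**2 - 46*v
G(h, P) = 2 + P + h (G(h, P) = (h + P) + 2 = (P + h) + 2 = 2 + P + h)
o(-5)*G(-4, 14) = (-45 + (-5)**2 - 46*(-5))*(2 + 14 - 4) = (-45 + 25 + 230)*12 = 210*12 = 2520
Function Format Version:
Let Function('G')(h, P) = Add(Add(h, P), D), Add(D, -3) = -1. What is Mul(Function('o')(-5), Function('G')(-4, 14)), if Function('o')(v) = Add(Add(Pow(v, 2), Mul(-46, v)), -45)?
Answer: 2520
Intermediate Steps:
D = 2 (D = Add(3, -1) = 2)
Function('o')(v) = Add(-45, Pow(v, 2), Mul(-46, v))
Function('G')(h, P) = Add(2, P, h) (Function('G')(h, P) = Add(Add(h, P), 2) = Add(Add(P, h), 2) = Add(2, P, h))
Mul(Function('o')(-5), Function('G')(-4, 14)) = Mul(Add(-45, Pow(-5, 2), Mul(-46, -5)), Add(2, 14, -4)) = Mul(Add(-45, 25, 230), 12) = Mul(210, 12) = 2520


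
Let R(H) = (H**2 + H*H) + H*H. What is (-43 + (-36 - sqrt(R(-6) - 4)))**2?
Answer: 6345 + 316*sqrt(26) ≈ 7956.3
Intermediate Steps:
R(H) = 3*H**2 (R(H) = (H**2 + H**2) + H**2 = 2*H**2 + H**2 = 3*H**2)
(-43 + (-36 - sqrt(R(-6) - 4)))**2 = (-43 + (-36 - sqrt(3*(-6)**2 - 4)))**2 = (-43 + (-36 - sqrt(3*36 - 4)))**2 = (-43 + (-36 - sqrt(108 - 4)))**2 = (-43 + (-36 - sqrt(104)))**2 = (-43 + (-36 - 2*sqrt(26)))**2 = (-79 - 2*sqrt(26))**2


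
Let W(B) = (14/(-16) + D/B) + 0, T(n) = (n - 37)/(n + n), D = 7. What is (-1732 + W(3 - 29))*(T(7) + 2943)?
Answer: -1855282371/364 ≈ -5.0969e+6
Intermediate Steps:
T(n) = (-37 + n)/(2*n) (T(n) = (-37 + n)/((2*n)) = (-37 + n)*(1/(2*n)) = (-37 + n)/(2*n))
W(B) = -7/8 + 7/B (W(B) = (14/(-16) + 7/B) + 0 = (14*(-1/16) + 7/B) + 0 = (-7/8 + 7/B) + 0 = -7/8 + 7/B)
(-1732 + W(3 - 29))*(T(7) + 2943) = (-1732 + (-7/8 + 7/(3 - 29)))*((1/2)*(-37 + 7)/7 + 2943) = (-1732 + (-7/8 + 7/(-26)))*((1/2)*(1/7)*(-30) + 2943) = (-1732 + (-7/8 + 7*(-1/26)))*(-15/7 + 2943) = (-1732 + (-7/8 - 7/26))*(20586/7) = (-1732 - 119/104)*(20586/7) = -180247/104*20586/7 = -1855282371/364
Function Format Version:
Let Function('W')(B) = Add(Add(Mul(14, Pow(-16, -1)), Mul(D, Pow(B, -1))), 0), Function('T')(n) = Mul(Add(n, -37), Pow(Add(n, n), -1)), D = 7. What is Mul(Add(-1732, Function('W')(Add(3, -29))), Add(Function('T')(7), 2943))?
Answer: Rational(-1855282371, 364) ≈ -5.0969e+6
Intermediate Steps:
Function('T')(n) = Mul(Rational(1, 2), Pow(n, -1), Add(-37, n)) (Function('T')(n) = Mul(Add(-37, n), Pow(Mul(2, n), -1)) = Mul(Add(-37, n), Mul(Rational(1, 2), Pow(n, -1))) = Mul(Rational(1, 2), Pow(n, -1), Add(-37, n)))
Function('W')(B) = Add(Rational(-7, 8), Mul(7, Pow(B, -1))) (Function('W')(B) = Add(Add(Mul(14, Pow(-16, -1)), Mul(7, Pow(B, -1))), 0) = Add(Add(Mul(14, Rational(-1, 16)), Mul(7, Pow(B, -1))), 0) = Add(Add(Rational(-7, 8), Mul(7, Pow(B, -1))), 0) = Add(Rational(-7, 8), Mul(7, Pow(B, -1))))
Mul(Add(-1732, Function('W')(Add(3, -29))), Add(Function('T')(7), 2943)) = Mul(Add(-1732, Add(Rational(-7, 8), Mul(7, Pow(Add(3, -29), -1)))), Add(Mul(Rational(1, 2), Pow(7, -1), Add(-37, 7)), 2943)) = Mul(Add(-1732, Add(Rational(-7, 8), Mul(7, Pow(-26, -1)))), Add(Mul(Rational(1, 2), Rational(1, 7), -30), 2943)) = Mul(Add(-1732, Add(Rational(-7, 8), Mul(7, Rational(-1, 26)))), Add(Rational(-15, 7), 2943)) = Mul(Add(-1732, Add(Rational(-7, 8), Rational(-7, 26))), Rational(20586, 7)) = Mul(Add(-1732, Rational(-119, 104)), Rational(20586, 7)) = Mul(Rational(-180247, 104), Rational(20586, 7)) = Rational(-1855282371, 364)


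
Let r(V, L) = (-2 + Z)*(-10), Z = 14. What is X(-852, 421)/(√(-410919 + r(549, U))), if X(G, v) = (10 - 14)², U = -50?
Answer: -16*I*√45671/137013 ≈ -0.024956*I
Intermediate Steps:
X(G, v) = 16 (X(G, v) = (-4)² = 16)
r(V, L) = -120 (r(V, L) = (-2 + 14)*(-10) = 12*(-10) = -120)
X(-852, 421)/(√(-410919 + r(549, U))) = 16/(√(-410919 - 120)) = 16/(√(-411039)) = 16/((3*I*√45671)) = 16*(-I*√45671/137013) = -16*I*√45671/137013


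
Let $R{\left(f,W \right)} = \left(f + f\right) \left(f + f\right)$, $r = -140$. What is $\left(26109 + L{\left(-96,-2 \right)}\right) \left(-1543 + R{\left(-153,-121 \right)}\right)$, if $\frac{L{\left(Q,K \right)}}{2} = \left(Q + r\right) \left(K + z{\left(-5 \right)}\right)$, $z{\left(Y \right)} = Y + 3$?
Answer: $2578327721$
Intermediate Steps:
$R{\left(f,W \right)} = 4 f^{2}$ ($R{\left(f,W \right)} = 2 f 2 f = 4 f^{2}$)
$z{\left(Y \right)} = 3 + Y$
$L{\left(Q,K \right)} = 2 \left(-140 + Q\right) \left(-2 + K\right)$ ($L{\left(Q,K \right)} = 2 \left(Q - 140\right) \left(K + \left(3 - 5\right)\right) = 2 \left(-140 + Q\right) \left(K - 2\right) = 2 \left(-140 + Q\right) \left(-2 + K\right)$)
$\left(26109 + L{\left(-96,-2 \right)}\right) \left(-1543 + R{\left(-153,-121 \right)}\right) = \left(26109 + \left(560 - -560 - -384 + 2 \left(-2\right) \left(-96\right)\right)\right) \left(-1543 + 4 \left(-153\right)^{2}\right) = \left(26109 + \left(560 + 560 + 384 + 384\right)\right) \left(-1543 + 4 \cdot 23409\right) = \left(26109 + 1888\right) \left(-1543 + 93636\right) = 27997 \cdot 92093 = 2578327721$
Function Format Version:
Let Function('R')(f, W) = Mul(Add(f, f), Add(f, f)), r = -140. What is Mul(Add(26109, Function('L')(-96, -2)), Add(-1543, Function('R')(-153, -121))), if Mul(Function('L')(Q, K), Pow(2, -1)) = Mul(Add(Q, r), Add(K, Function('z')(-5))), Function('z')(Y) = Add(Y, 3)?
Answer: 2578327721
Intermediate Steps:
Function('R')(f, W) = Mul(4, Pow(f, 2)) (Function('R')(f, W) = Mul(Mul(2, f), Mul(2, f)) = Mul(4, Pow(f, 2)))
Function('z')(Y) = Add(3, Y)
Function('L')(Q, K) = Mul(2, Add(-140, Q), Add(-2, K)) (Function('L')(Q, K) = Mul(2, Mul(Add(Q, -140), Add(K, Add(3, -5)))) = Mul(2, Mul(Add(-140, Q), Add(K, -2))) = Mul(2, Mul(Add(-140, Q), Add(-2, K))) = Mul(2, Add(-140, Q), Add(-2, K)))
Mul(Add(26109, Function('L')(-96, -2)), Add(-1543, Function('R')(-153, -121))) = Mul(Add(26109, Add(560, Mul(-280, -2), Mul(-4, -96), Mul(2, -2, -96))), Add(-1543, Mul(4, Pow(-153, 2)))) = Mul(Add(26109, Add(560, 560, 384, 384)), Add(-1543, Mul(4, 23409))) = Mul(Add(26109, 1888), Add(-1543, 93636)) = Mul(27997, 92093) = 2578327721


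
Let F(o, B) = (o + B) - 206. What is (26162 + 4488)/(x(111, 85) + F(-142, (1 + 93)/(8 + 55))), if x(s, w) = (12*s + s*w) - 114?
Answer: 1930950/649309 ≈ 2.9739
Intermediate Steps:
x(s, w) = -114 + 12*s + s*w
F(o, B) = -206 + B + o (F(o, B) = (B + o) - 206 = -206 + B + o)
(26162 + 4488)/(x(111, 85) + F(-142, (1 + 93)/(8 + 55))) = (26162 + 4488)/((-114 + 12*111 + 111*85) + (-206 + (1 + 93)/(8 + 55) - 142)) = 30650/((-114 + 1332 + 9435) + (-206 + 94/63 - 142)) = 30650/(10653 + (-206 + 94*(1/63) - 142)) = 30650/(10653 + (-206 + 94/63 - 142)) = 30650/(10653 - 21830/63) = 30650/(649309/63) = 30650*(63/649309) = 1930950/649309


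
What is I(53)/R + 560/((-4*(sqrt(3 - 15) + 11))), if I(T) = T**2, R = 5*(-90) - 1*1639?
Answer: (-5618*sqrt(3) + 323359*I)/(2089*(-11*I + 2*sqrt(3))) ≈ -12.924 + 3.6464*I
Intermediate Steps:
R = -2089 (R = -450 - 1639 = -2089)
I(53)/R + 560/((-4*(sqrt(3 - 15) + 11))) = 53**2/(-2089) + 560/((-4*(sqrt(3 - 15) + 11))) = 2809*(-1/2089) + 560/((-4*(sqrt(-12) + 11))) = -2809/2089 + 560/((-4*(2*I*sqrt(3) + 11))) = -2809/2089 + 560/((-4*(11 + 2*I*sqrt(3)))) = -2809/2089 + 560/(-44 - 8*I*sqrt(3))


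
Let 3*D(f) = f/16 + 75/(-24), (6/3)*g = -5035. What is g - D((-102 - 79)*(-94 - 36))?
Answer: -9020/3 ≈ -3006.7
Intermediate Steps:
g = -5035/2 (g = (½)*(-5035) = -5035/2 ≈ -2517.5)
D(f) = -25/24 + f/48 (D(f) = (f/16 + 75/(-24))/3 = (f*(1/16) + 75*(-1/24))/3 = (f/16 - 25/8)/3 = (-25/8 + f/16)/3 = -25/24 + f/48)
g - D((-102 - 79)*(-94 - 36)) = -5035/2 - (-25/24 + ((-102 - 79)*(-94 - 36))/48) = -5035/2 - (-25/24 + (-181*(-130))/48) = -5035/2 - (-25/24 + (1/48)*23530) = -5035/2 - (-25/24 + 11765/24) = -5035/2 - 1*2935/6 = -5035/2 - 2935/6 = -9020/3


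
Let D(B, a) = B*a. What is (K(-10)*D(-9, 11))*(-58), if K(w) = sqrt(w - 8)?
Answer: 17226*I*sqrt(2) ≈ 24361.0*I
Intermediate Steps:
K(w) = sqrt(-8 + w)
(K(-10)*D(-9, 11))*(-58) = (sqrt(-8 - 10)*(-9*11))*(-58) = (sqrt(-18)*(-99))*(-58) = ((3*I*sqrt(2))*(-99))*(-58) = -297*I*sqrt(2)*(-58) = 17226*I*sqrt(2)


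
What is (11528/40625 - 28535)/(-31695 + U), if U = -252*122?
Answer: 1159222847/2536584375 ≈ 0.45700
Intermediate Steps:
U = -30744
(11528/40625 - 28535)/(-31695 + U) = (11528/40625 - 28535)/(-31695 - 30744) = (11528*(1/40625) - 28535)/(-62439) = (11528/40625 - 28535)*(-1/62439) = -1159222847/40625*(-1/62439) = 1159222847/2536584375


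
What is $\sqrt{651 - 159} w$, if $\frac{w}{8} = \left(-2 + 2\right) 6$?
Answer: $0$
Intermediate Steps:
$w = 0$ ($w = 8 \left(-2 + 2\right) 6 = 8 \cdot 0 \cdot 6 = 8 \cdot 0 = 0$)
$\sqrt{651 - 159} w = \sqrt{651 - 159} \cdot 0 = \sqrt{492} \cdot 0 = 2 \sqrt{123} \cdot 0 = 0$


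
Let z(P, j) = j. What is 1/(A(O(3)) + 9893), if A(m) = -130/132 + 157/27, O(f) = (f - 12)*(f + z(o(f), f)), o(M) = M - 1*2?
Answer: 594/5879311 ≈ 0.00010103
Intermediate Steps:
o(M) = -2 + M (o(M) = M - 2 = -2 + M)
O(f) = 2*f*(-12 + f) (O(f) = (f - 12)*(f + f) = (-12 + f)*(2*f) = 2*f*(-12 + f))
A(m) = 2869/594 (A(m) = -130*1/132 + 157*(1/27) = -65/66 + 157/27 = 2869/594)
1/(A(O(3)) + 9893) = 1/(2869/594 + 9893) = 1/(5879311/594) = 594/5879311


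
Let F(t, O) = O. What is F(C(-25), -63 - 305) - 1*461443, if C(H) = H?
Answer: -461811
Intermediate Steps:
F(C(-25), -63 - 305) - 1*461443 = (-63 - 305) - 1*461443 = -368 - 461443 = -461811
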